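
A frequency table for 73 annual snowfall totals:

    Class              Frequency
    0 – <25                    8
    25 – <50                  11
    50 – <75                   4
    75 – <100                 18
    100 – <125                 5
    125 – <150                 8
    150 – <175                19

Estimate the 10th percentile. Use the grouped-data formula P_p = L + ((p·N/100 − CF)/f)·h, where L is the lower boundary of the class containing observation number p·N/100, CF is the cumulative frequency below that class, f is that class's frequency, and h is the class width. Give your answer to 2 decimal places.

N = 73; target position k = 10/100 · 73 = 7.3.
Cumulative frequencies: 8, 19, 23, 41, 46, 54, 73.
Observation 7.3 falls in the class 0 – <25.
L = 0, CF = 0, f = 8, h = 25.
P10 = 0 + ((7.3 − 0)/8)·25 = 0 + 22.8125 = 22.8125.

22.81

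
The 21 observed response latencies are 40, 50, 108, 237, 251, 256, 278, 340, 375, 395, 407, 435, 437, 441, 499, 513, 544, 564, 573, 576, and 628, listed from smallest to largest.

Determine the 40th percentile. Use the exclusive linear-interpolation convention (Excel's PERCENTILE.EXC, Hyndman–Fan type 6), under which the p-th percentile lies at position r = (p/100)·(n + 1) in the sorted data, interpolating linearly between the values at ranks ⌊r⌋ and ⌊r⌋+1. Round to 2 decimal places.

368.00

n = 21.
r = (40/100)·(21 + 1) = 8.8.
Rank 8 is 340 and rank 9 is 375.
Interpolate: 340 + 0.8·(375 − 340) = 340 + 0.8·35 = 368.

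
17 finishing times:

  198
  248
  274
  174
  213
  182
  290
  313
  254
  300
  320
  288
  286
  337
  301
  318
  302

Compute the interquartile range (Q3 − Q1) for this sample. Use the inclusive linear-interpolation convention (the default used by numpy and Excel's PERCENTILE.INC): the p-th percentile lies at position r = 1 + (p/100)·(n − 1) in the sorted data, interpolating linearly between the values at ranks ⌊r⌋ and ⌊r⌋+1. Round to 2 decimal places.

54.00

Sorted: 174, 182, 198, 213, 248, 254, 274, 286, 288, 290, 300, 301, 302, 313, 318, 320, 337.
n = 17.
P25: r = 5 (integer) → 248.
P75: r = 13 (integer) → 302.
Difference: 302 − 248 = 54.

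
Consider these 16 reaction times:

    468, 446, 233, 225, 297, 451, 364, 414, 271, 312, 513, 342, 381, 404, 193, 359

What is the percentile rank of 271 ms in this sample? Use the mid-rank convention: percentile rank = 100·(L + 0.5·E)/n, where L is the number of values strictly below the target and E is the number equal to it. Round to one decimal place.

Sorted: 193, 225, 233, 271, 297, 312, 342, 359, 364, 381, 404, 414, 446, 451, 468, 513.
Count below 271: L = 3; count equal: E = 1; n = 16.
Percentile rank = 100·(3 + 0.5·1)/16 = 100·3.5/16 = 21.88.

21.9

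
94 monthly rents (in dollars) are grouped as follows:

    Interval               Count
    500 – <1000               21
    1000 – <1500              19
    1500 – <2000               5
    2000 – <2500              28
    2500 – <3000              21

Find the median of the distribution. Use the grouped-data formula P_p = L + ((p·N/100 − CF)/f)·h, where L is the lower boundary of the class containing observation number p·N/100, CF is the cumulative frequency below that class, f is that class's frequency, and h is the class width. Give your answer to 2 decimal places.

N = 94; target position k = 50/100 · 94 = 47.
Cumulative frequencies: 21, 40, 45, 73, 94.
Observation 47 falls in the class 2000 – <2500.
L = 2000, CF = 45, f = 28, h = 500.
P50 = 2000 + ((47 − 45)/28)·500 = 2000 + 35.7143 = 2035.71.

2035.71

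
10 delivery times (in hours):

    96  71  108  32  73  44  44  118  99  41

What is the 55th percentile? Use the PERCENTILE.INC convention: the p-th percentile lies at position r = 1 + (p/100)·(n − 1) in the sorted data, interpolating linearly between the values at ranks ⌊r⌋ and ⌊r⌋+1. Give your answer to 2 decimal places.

Sorted: 32, 41, 44, 44, 71, 73, 96, 99, 108, 118.
n = 10.
r = 1 + (55/100)·(10 − 1) = 1 + 4.95 = 5.95.
Rank 5 is 71 and rank 6 is 73.
Interpolate: 71 + 0.95·(73 − 71) = 71 + 0.95·2 = 72.9.

72.90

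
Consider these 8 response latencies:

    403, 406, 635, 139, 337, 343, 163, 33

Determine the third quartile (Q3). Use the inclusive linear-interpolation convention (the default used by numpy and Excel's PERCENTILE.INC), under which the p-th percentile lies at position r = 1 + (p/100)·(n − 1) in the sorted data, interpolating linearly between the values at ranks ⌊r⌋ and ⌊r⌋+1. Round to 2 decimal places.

403.75

Sorted: 33, 139, 163, 337, 343, 403, 406, 635.
n = 8.
r = 1 + (75/100)·(8 − 1) = 1 + 5.25 = 6.25.
Rank 6 is 403 and rank 7 is 406.
Interpolate: 403 + 0.25·(406 − 403) = 403 + 0.25·3 = 403.75.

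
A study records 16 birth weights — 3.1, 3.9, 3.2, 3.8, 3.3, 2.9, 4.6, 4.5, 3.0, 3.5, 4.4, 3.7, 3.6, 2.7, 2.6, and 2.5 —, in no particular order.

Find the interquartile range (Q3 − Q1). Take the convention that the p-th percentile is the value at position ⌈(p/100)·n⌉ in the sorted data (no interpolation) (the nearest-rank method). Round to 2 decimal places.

Sorted: 2.5, 2.6, 2.7, 2.9, 3.0, 3.1, 3.2, 3.3, 3.5, 3.6, 3.7, 3.8, 3.9, 4.4, 4.5, 4.6.
n = 16.
P25: rank ⌈25/100·16⌉ = 4 → 2.9.
P75: rank ⌈75/100·16⌉ = 12 → 3.8.
Difference: 3.8 − 2.9 = 0.9.

0.90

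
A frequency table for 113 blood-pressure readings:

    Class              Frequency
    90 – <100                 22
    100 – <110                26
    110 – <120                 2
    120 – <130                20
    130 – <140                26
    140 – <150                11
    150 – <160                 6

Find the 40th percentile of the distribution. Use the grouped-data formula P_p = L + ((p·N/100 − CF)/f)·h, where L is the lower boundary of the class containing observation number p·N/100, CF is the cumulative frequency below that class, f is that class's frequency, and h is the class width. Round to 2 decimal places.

108.92

N = 113; target position k = 40/100 · 113 = 45.2.
Cumulative frequencies: 22, 48, 50, 70, 96, 107, 113.
Observation 45.2 falls in the class 100 – <110.
L = 100, CF = 22, f = 26, h = 10.
P40 = 100 + ((45.2 − 22)/26)·10 = 100 + 8.92308 = 108.923.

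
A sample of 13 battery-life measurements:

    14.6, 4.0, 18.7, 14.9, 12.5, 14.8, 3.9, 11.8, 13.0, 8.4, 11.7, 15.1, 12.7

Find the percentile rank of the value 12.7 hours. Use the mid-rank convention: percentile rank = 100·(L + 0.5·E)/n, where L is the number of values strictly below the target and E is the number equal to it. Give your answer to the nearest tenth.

50.0

Sorted: 3.9, 4.0, 8.4, 11.7, 11.8, 12.5, 12.7, 13.0, 14.6, 14.8, 14.9, 15.1, 18.7.
Count below 12.7: L = 6; count equal: E = 1; n = 13.
Percentile rank = 100·(6 + 0.5·1)/13 = 100·6.5/13 = 50.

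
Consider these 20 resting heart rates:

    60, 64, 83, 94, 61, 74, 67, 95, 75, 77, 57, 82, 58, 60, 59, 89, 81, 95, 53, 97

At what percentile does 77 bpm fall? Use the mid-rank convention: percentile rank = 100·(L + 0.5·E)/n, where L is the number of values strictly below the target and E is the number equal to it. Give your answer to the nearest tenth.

57.5

Sorted: 53, 57, 58, 59, 60, 60, 61, 64, 67, 74, 75, 77, 81, 82, 83, 89, 94, 95, 95, 97.
Count below 77: L = 11; count equal: E = 1; n = 20.
Percentile rank = 100·(11 + 0.5·1)/20 = 100·11.5/20 = 57.5.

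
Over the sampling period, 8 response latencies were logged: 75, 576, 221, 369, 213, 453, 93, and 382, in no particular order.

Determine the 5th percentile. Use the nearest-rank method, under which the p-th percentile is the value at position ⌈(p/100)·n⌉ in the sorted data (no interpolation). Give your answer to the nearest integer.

75

Sorted: 75, 93, 213, 221, 369, 382, 453, 576.
n = 8.
Position = ⌈5/100 · 8⌉ = ⌈0.4⌉ = 1.
The value at rank 1 is 75.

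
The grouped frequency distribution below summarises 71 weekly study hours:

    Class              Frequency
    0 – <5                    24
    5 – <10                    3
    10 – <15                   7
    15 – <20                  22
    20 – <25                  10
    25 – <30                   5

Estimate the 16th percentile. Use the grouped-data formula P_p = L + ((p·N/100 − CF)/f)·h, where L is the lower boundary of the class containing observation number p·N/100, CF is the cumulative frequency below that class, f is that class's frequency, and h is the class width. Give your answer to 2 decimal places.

2.37

N = 71; target position k = 16/100 · 71 = 11.36.
Cumulative frequencies: 24, 27, 34, 56, 66, 71.
Observation 11.36 falls in the class 0 – <5.
L = 0, CF = 0, f = 24, h = 5.
P16 = 0 + ((11.36 − 0)/24)·5 = 0 + 2.36667 = 2.36667.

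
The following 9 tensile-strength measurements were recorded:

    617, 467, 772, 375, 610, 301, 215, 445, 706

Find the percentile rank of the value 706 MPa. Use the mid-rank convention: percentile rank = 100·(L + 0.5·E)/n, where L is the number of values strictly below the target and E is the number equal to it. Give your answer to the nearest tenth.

Sorted: 215, 301, 375, 445, 467, 610, 617, 706, 772.
Count below 706: L = 7; count equal: E = 1; n = 9.
Percentile rank = 100·(7 + 0.5·1)/9 = 100·7.5/9 = 83.33.

83.3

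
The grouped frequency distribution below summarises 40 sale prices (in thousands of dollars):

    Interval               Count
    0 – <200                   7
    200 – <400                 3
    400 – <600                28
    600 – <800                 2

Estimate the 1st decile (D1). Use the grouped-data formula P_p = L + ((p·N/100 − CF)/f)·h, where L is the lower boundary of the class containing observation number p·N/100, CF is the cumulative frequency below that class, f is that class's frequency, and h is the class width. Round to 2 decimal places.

N = 40; target position k = 10/100 · 40 = 4.
Cumulative frequencies: 7, 10, 38, 40.
Observation 4 falls in the class 0 – <200.
L = 0, CF = 0, f = 7, h = 200.
P10 = 0 + ((4 − 0)/7)·200 = 0 + 114.286 = 114.286.

114.29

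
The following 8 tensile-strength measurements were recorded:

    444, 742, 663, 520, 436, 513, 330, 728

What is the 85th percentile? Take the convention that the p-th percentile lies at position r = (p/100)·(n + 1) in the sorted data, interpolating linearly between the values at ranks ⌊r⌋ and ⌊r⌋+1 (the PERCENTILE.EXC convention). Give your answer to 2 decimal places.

737.10

Sorted: 330, 436, 444, 513, 520, 663, 728, 742.
n = 8.
r = (85/100)·(8 + 1) = 7.65.
Rank 7 is 728 and rank 8 is 742.
Interpolate: 728 + 0.65·(742 − 728) = 728 + 0.65·14 = 737.1.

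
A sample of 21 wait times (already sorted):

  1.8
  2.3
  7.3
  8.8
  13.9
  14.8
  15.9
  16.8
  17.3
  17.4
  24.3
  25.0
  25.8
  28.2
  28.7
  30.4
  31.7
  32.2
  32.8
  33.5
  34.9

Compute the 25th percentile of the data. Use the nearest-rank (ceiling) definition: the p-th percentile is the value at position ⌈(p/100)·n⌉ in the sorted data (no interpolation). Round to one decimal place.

14.8

n = 21.
Position = ⌈25/100 · 21⌉ = ⌈5.25⌉ = 6.
The value at rank 6 is 14.8.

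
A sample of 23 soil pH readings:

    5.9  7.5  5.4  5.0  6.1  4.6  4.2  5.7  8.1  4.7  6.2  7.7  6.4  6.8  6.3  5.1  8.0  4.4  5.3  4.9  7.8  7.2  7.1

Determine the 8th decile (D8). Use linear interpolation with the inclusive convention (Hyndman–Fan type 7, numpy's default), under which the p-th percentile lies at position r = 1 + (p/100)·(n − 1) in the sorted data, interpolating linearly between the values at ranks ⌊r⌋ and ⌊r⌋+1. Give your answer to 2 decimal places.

Sorted: 4.2, 4.4, 4.6, 4.7, 4.9, 5.0, 5.1, 5.3, 5.4, 5.7, 5.9, 6.1, 6.2, 6.3, 6.4, 6.8, 7.1, 7.2, 7.5, 7.7, 7.8, 8.0, 8.1.
n = 23.
r = 1 + (80/100)·(23 − 1) = 1 + 17.6 = 18.6.
Rank 18 is 7.2 and rank 19 is 7.5.
Interpolate: 7.2 + 0.6·(7.5 − 7.2) = 7.2 + 0.6·0.3 = 7.38.

7.38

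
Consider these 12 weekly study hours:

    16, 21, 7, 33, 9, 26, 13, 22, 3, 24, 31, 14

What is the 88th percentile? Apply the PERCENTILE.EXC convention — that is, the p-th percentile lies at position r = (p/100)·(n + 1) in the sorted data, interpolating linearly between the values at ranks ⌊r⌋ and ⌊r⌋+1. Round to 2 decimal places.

31.88

Sorted: 3, 7, 9, 13, 14, 16, 21, 22, 24, 26, 31, 33.
n = 12.
r = (88/100)·(12 + 1) = 11.44.
Rank 11 is 31 and rank 12 is 33.
Interpolate: 31 + 0.44·(33 − 31) = 31 + 0.44·2 = 31.88.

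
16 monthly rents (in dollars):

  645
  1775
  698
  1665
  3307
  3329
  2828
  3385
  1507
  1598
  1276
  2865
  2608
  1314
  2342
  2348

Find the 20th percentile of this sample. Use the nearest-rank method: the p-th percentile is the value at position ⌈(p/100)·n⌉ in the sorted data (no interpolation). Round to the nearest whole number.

1314

Sorted: 645, 698, 1276, 1314, 1507, 1598, 1665, 1775, 2342, 2348, 2608, 2828, 2865, 3307, 3329, 3385.
n = 16.
Position = ⌈20/100 · 16⌉ = ⌈3.2⌉ = 4.
The value at rank 4 is 1314.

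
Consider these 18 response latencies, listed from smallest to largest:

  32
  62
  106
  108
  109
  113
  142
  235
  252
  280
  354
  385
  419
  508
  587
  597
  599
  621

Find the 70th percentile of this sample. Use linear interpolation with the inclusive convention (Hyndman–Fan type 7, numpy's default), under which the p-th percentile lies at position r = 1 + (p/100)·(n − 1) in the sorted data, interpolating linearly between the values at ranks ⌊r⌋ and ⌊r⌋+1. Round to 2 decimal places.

415.60

n = 18.
r = 1 + (70/100)·(18 − 1) = 1 + 11.9 = 12.9.
Rank 12 is 385 and rank 13 is 419.
Interpolate: 385 + 0.9·(419 − 385) = 385 + 0.9·34 = 415.6.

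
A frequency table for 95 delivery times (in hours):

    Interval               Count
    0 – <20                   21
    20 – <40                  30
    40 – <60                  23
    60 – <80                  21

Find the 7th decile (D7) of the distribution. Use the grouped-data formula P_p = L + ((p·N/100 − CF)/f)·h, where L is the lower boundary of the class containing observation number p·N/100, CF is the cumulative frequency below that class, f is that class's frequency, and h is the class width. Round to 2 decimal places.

53.48

N = 95; target position k = 70/100 · 95 = 66.5.
Cumulative frequencies: 21, 51, 74, 95.
Observation 66.5 falls in the class 40 – <60.
L = 40, CF = 51, f = 23, h = 20.
P70 = 40 + ((66.5 − 51)/23)·20 = 40 + 13.4783 = 53.4783.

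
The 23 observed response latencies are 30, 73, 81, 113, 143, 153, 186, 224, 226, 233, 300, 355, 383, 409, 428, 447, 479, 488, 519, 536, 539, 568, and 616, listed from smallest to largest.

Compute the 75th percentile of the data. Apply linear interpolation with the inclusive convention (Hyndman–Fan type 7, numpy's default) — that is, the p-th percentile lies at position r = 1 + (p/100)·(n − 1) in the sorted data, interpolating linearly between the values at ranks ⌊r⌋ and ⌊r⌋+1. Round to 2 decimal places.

483.50

n = 23.
r = 1 + (75/100)·(23 − 1) = 1 + 16.5 = 17.5.
Rank 17 is 479 and rank 18 is 488.
Interpolate: 479 + 0.5·(488 − 479) = 479 + 0.5·9 = 483.5.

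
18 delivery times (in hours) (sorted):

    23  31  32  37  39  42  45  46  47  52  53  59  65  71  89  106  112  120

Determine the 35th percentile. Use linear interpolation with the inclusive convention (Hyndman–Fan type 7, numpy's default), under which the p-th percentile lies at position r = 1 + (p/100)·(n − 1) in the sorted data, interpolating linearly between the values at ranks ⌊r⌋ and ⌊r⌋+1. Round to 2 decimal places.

44.85

n = 18.
r = 1 + (35/100)·(18 − 1) = 1 + 5.95 = 6.95.
Rank 6 is 42 and rank 7 is 45.
Interpolate: 42 + 0.95·(45 − 42) = 42 + 0.95·3 = 44.85.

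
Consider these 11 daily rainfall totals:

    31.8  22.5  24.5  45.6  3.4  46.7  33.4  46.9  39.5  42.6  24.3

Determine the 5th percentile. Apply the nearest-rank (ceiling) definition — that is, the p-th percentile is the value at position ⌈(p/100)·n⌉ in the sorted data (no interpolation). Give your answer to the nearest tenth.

Sorted: 3.4, 22.5, 24.3, 24.5, 31.8, 33.4, 39.5, 42.6, 45.6, 46.7, 46.9.
n = 11.
Position = ⌈5/100 · 11⌉ = ⌈0.55⌉ = 1.
The value at rank 1 is 3.4.

3.4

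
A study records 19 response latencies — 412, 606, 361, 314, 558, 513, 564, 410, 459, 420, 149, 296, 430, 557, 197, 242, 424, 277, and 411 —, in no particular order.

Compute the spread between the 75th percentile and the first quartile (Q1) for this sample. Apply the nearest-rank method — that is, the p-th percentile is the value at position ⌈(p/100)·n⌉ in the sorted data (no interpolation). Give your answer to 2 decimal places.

217.00

Sorted: 149, 197, 242, 277, 296, 314, 361, 410, 411, 412, 420, 424, 430, 459, 513, 557, 558, 564, 606.
n = 19.
P25: rank ⌈25/100·19⌉ = 5 → 296.
P75: rank ⌈75/100·19⌉ = 15 → 513.
Difference: 513 − 296 = 217.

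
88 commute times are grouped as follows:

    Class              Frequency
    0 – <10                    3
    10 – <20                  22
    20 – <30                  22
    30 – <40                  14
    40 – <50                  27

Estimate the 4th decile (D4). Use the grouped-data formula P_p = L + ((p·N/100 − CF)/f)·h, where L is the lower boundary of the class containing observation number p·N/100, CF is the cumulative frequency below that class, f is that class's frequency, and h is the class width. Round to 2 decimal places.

N = 88; target position k = 40/100 · 88 = 35.2.
Cumulative frequencies: 3, 25, 47, 61, 88.
Observation 35.2 falls in the class 20 – <30.
L = 20, CF = 25, f = 22, h = 10.
P40 = 20 + ((35.2 − 25)/22)·10 = 20 + 4.63636 = 24.6364.

24.64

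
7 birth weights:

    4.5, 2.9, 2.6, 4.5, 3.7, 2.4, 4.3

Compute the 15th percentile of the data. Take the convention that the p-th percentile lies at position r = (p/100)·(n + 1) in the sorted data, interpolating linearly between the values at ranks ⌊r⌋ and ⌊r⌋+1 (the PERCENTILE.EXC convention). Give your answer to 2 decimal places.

Sorted: 2.4, 2.6, 2.9, 3.7, 4.3, 4.5, 4.5.
n = 7.
r = (15/100)·(7 + 1) = 1.2.
Rank 1 is 2.4 and rank 2 is 2.6.
Interpolate: 2.4 + 0.2·(2.6 − 2.4) = 2.4 + 0.2·0.2 = 2.44.

2.44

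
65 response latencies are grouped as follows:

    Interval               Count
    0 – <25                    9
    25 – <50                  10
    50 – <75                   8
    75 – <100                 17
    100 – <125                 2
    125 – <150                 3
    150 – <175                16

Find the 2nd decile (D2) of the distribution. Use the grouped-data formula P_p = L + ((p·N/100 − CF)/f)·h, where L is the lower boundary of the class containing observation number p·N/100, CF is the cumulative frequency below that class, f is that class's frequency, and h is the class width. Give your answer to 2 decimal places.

N = 65; target position k = 20/100 · 65 = 13.
Cumulative frequencies: 9, 19, 27, 44, 46, 49, 65.
Observation 13 falls in the class 25 – <50.
L = 25, CF = 9, f = 10, h = 25.
P20 = 25 + ((13 − 9)/10)·25 = 25 + 10 = 35.

35.00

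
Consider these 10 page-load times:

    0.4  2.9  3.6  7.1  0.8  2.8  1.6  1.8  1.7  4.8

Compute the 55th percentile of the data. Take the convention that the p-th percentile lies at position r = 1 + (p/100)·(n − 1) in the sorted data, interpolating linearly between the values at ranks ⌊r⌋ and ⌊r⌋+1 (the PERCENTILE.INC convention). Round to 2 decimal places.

Sorted: 0.4, 0.8, 1.6, 1.7, 1.8, 2.8, 2.9, 3.6, 4.8, 7.1.
n = 10.
r = 1 + (55/100)·(10 − 1) = 1 + 4.95 = 5.95.
Rank 5 is 1.8 and rank 6 is 2.8.
Interpolate: 1.8 + 0.95·(2.8 − 1.8) = 1.8 + 0.95·1 = 2.75.

2.75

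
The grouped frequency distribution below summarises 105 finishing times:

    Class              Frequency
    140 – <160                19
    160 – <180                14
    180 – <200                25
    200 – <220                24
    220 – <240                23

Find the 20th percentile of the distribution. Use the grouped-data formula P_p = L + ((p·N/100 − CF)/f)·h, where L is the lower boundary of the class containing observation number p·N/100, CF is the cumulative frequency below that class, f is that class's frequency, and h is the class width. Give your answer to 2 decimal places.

N = 105; target position k = 20/100 · 105 = 21.
Cumulative frequencies: 19, 33, 58, 82, 105.
Observation 21 falls in the class 160 – <180.
L = 160, CF = 19, f = 14, h = 20.
P20 = 160 + ((21 − 19)/14)·20 = 160 + 2.85714 = 162.857.

162.86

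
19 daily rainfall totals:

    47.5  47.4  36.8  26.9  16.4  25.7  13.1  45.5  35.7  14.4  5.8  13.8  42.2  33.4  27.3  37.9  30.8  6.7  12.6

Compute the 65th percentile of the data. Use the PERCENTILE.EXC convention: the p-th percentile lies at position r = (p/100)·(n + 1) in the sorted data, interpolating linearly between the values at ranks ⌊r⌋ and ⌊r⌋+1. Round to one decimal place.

35.7

Sorted: 5.8, 6.7, 12.6, 13.1, 13.8, 14.4, 16.4, 25.7, 26.9, 27.3, 30.8, 33.4, 35.7, 36.8, 37.9, 42.2, 45.5, 47.4, 47.5.
n = 19.
r = (65/100)·(19 + 1) = 13.
r is an integer, so P65 is the value at rank 13: 35.7.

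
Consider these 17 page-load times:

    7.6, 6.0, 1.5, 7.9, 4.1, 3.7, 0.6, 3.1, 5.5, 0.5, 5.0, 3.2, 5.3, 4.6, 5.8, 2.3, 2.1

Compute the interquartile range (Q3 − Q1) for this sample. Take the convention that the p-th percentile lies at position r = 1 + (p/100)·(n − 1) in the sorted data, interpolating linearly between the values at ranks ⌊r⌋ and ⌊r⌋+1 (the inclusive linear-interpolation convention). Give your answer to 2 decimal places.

Sorted: 0.5, 0.6, 1.5, 2.1, 2.3, 3.1, 3.2, 3.7, 4.1, 4.6, 5.0, 5.3, 5.5, 5.8, 6.0, 7.6, 7.9.
n = 17.
P25: r = 5 (integer) → 2.3.
P75: r = 13 (integer) → 5.5.
Difference: 5.5 − 2.3 = 3.2.

3.20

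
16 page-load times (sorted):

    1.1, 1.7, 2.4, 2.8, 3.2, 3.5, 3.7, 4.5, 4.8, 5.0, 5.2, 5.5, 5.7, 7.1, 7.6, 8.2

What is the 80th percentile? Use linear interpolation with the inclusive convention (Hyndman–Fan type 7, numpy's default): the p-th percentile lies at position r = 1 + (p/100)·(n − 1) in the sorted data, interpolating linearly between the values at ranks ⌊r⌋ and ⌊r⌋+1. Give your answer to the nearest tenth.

5.7

n = 16.
r = 1 + (80/100)·(16 − 1) = 1 + 12 = 13.
r is an integer, so P80 is the value at rank 13: 5.7.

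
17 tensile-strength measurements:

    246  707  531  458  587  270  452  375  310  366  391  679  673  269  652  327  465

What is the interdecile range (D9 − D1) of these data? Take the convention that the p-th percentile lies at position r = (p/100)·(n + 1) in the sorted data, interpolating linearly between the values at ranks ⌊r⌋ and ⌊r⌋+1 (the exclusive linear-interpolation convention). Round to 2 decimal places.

420.20

Sorted: 246, 269, 270, 310, 327, 366, 375, 391, 452, 458, 465, 531, 587, 652, 673, 679, 707.
n = 17.
P10: r = 1.8; ranks 1–2 are 246, 269; interpolating gives 264.4.
P90: r = 16.2; ranks 16–17 are 679, 707; interpolating gives 684.6.
Difference: 684.6 − 264.4 = 420.2.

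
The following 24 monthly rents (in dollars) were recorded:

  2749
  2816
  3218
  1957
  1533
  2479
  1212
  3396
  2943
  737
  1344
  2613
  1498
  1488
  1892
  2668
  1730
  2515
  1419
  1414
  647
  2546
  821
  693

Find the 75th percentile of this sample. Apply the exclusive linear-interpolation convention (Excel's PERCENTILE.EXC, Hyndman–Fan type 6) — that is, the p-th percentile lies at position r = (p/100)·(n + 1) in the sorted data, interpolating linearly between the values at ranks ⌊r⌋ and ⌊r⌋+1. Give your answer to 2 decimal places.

Sorted: 647, 693, 737, 821, 1212, 1344, 1414, 1419, 1488, 1498, 1533, 1730, 1892, 1957, 2479, 2515, 2546, 2613, 2668, 2749, 2816, 2943, 3218, 3396.
n = 24.
r = (75/100)·(24 + 1) = 18.75.
Rank 18 is 2613 and rank 19 is 2668.
Interpolate: 2613 + 0.75·(2668 − 2613) = 2613 + 0.75·55 = 2654.25.

2654.25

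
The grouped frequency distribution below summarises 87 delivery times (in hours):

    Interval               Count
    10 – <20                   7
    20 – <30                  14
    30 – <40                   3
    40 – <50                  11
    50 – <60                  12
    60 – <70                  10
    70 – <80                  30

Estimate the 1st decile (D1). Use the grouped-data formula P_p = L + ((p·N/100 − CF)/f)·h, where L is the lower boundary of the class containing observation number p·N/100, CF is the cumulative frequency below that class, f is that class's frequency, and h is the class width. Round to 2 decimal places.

N = 87; target position k = 10/100 · 87 = 8.7.
Cumulative frequencies: 7, 21, 24, 35, 47, 57, 87.
Observation 8.7 falls in the class 20 – <30.
L = 20, CF = 7, f = 14, h = 10.
P10 = 20 + ((8.7 − 7)/14)·10 = 20 + 1.21429 = 21.2143.

21.21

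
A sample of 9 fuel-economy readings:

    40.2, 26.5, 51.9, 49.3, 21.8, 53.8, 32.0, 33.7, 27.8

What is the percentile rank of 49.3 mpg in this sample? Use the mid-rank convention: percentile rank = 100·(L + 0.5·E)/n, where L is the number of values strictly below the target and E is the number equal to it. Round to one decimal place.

72.2

Sorted: 21.8, 26.5, 27.8, 32.0, 33.7, 40.2, 49.3, 51.9, 53.8.
Count below 49.3: L = 6; count equal: E = 1; n = 9.
Percentile rank = 100·(6 + 0.5·1)/9 = 100·6.5/9 = 72.22.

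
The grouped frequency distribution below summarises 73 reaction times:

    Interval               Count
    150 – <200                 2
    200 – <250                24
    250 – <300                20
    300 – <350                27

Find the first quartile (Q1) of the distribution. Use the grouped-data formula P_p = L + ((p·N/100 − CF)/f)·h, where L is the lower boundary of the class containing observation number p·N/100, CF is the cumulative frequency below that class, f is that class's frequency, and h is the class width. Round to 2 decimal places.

233.85

N = 73; target position k = 25/100 · 73 = 18.25.
Cumulative frequencies: 2, 26, 46, 73.
Observation 18.25 falls in the class 200 – <250.
L = 200, CF = 2, f = 24, h = 50.
P25 = 200 + ((18.25 − 2)/24)·50 = 200 + 33.8542 = 233.854.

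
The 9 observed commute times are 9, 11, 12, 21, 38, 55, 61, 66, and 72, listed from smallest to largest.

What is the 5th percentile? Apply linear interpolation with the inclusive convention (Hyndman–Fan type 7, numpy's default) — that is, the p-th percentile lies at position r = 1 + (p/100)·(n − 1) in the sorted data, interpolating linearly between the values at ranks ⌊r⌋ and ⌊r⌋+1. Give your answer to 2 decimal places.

9.80

n = 9.
r = 1 + (5/100)·(9 − 1) = 1 + 0.4 = 1.4.
Rank 1 is 9 and rank 2 is 11.
Interpolate: 9 + 0.4·(11 − 9) = 9 + 0.4·2 = 9.8.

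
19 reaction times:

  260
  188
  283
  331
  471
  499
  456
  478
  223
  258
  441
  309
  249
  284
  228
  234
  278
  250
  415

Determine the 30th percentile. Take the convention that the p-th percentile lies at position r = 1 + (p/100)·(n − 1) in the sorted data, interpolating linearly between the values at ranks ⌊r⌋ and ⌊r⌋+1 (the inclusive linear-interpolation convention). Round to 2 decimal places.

253.20

Sorted: 188, 223, 228, 234, 249, 250, 258, 260, 278, 283, 284, 309, 331, 415, 441, 456, 471, 478, 499.
n = 19.
r = 1 + (30/100)·(19 − 1) = 1 + 5.4 = 6.4.
Rank 6 is 250 and rank 7 is 258.
Interpolate: 250 + 0.4·(258 − 250) = 250 + 0.4·8 = 253.2.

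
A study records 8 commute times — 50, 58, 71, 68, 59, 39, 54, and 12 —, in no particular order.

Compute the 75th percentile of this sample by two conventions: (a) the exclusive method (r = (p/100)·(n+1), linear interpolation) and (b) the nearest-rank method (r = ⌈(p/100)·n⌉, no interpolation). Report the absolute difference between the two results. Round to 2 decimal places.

Sorted: 12, 39, 50, 54, 58, 59, 68, 71.
n = 8.
(a) r = 6.75; between ranks 6 (59) and 7 (68): 65.75.
(b) the nearest-rank method: rank 6 → 59.
|65.75 − 59| = 6.75.

6.75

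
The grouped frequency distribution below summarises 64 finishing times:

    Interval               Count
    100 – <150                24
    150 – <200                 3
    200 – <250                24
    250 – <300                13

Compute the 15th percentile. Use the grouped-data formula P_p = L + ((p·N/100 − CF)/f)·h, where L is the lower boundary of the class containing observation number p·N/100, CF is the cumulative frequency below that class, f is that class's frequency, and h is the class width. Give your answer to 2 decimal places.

N = 64; target position k = 15/100 · 64 = 9.6.
Cumulative frequencies: 24, 27, 51, 64.
Observation 9.6 falls in the class 100 – <150.
L = 100, CF = 0, f = 24, h = 50.
P15 = 100 + ((9.6 − 0)/24)·50 = 100 + 20 = 120.

120.00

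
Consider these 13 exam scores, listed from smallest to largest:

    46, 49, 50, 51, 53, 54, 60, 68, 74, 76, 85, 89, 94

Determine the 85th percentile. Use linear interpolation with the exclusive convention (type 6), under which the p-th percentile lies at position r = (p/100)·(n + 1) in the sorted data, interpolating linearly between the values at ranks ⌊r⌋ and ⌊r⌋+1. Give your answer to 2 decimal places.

n = 13.
r = (85/100)·(13 + 1) = 11.9.
Rank 11 is 85 and rank 12 is 89.
Interpolate: 85 + 0.9·(89 − 85) = 85 + 0.9·4 = 88.6.

88.60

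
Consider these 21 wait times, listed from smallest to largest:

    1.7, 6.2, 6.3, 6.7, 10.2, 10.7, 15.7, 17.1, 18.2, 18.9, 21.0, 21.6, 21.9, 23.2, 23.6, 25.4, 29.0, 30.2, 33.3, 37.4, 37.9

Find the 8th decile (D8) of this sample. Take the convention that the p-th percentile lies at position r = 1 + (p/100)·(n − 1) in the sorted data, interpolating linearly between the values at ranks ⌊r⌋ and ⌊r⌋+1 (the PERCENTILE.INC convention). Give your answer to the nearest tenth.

29.0

n = 21.
r = 1 + (80/100)·(21 − 1) = 1 + 16 = 17.
r is an integer, so P80 is the value at rank 17: 29.0.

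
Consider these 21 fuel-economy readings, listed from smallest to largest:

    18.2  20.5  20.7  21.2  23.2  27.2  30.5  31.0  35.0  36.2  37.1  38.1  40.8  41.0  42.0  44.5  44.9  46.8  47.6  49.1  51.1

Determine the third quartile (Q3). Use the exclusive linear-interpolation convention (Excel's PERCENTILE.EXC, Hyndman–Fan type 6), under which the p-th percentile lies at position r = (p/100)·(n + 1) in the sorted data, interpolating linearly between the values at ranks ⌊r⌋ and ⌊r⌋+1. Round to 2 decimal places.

n = 21.
r = (75/100)·(21 + 1) = 16.5.
Rank 16 is 44.5 and rank 17 is 44.9.
Interpolate: 44.5 + 0.5·(44.9 − 44.5) = 44.5 + 0.5·0.4 = 44.7.

44.70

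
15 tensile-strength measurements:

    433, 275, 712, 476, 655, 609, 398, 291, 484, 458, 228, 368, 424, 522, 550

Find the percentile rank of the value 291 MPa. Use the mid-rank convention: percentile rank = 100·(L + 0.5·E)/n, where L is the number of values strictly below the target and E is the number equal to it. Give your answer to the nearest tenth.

Sorted: 228, 275, 291, 368, 398, 424, 433, 458, 476, 484, 522, 550, 609, 655, 712.
Count below 291: L = 2; count equal: E = 1; n = 15.
Percentile rank = 100·(2 + 0.5·1)/15 = 100·2.5/15 = 16.67.

16.7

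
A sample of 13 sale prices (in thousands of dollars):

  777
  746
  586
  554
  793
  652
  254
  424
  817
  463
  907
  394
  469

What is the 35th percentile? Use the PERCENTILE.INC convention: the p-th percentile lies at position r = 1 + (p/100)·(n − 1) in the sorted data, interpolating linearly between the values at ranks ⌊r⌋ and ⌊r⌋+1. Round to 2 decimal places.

486.00

Sorted: 254, 394, 424, 463, 469, 554, 586, 652, 746, 777, 793, 817, 907.
n = 13.
r = 1 + (35/100)·(13 − 1) = 1 + 4.2 = 5.2.
Rank 5 is 469 and rank 6 is 554.
Interpolate: 469 + 0.2·(554 − 469) = 469 + 0.2·85 = 486.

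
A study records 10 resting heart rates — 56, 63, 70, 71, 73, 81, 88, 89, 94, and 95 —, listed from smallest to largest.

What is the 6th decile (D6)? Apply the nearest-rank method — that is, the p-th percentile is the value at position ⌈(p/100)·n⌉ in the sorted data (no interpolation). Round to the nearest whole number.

n = 10.
Position = ⌈60/100 · 10⌉ = ⌈6⌉ = 6.
The value at rank 6 is 81.

81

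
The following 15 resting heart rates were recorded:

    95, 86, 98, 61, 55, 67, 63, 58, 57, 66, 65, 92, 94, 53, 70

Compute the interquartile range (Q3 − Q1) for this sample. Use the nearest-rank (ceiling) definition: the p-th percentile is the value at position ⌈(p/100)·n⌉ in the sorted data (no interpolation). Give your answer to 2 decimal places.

34.00

Sorted: 53, 55, 57, 58, 61, 63, 65, 66, 67, 70, 86, 92, 94, 95, 98.
n = 15.
P25: rank ⌈25/100·15⌉ = 4 → 58.
P75: rank ⌈75/100·15⌉ = 12 → 92.
Difference: 92 − 58 = 34.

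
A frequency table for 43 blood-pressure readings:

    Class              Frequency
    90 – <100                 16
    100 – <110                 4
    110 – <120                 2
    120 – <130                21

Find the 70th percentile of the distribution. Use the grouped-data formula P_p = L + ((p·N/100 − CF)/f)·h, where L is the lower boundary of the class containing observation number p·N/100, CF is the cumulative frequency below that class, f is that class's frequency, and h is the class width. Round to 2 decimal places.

123.86

N = 43; target position k = 70/100 · 43 = 30.1.
Cumulative frequencies: 16, 20, 22, 43.
Observation 30.1 falls in the class 120 – <130.
L = 120, CF = 22, f = 21, h = 10.
P70 = 120 + ((30.1 − 22)/21)·10 = 120 + 3.85714 = 123.857.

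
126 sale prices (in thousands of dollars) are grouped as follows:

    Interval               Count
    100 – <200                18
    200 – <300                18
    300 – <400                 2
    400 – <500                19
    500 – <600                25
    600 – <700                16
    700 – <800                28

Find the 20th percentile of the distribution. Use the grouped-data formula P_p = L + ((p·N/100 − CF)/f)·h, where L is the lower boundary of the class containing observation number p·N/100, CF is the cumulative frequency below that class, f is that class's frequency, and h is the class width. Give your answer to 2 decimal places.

N = 126; target position k = 20/100 · 126 = 25.2.
Cumulative frequencies: 18, 36, 38, 57, 82, 98, 126.
Observation 25.2 falls in the class 200 – <300.
L = 200, CF = 18, f = 18, h = 100.
P20 = 200 + ((25.2 − 18)/18)·100 = 200 + 40 = 240.

240.00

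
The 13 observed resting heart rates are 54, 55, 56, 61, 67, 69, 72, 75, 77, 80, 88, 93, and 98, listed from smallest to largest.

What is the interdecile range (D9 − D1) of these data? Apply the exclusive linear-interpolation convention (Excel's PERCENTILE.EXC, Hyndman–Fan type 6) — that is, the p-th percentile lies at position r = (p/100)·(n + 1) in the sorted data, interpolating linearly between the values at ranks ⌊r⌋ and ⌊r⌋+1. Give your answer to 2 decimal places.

n = 13.
P10: r = 1.4; ranks 1–2 are 54, 55; interpolating gives 54.4.
P90: r = 12.6; ranks 12–13 are 93, 98; interpolating gives 96.
Difference: 96 − 54.4 = 41.6.

41.60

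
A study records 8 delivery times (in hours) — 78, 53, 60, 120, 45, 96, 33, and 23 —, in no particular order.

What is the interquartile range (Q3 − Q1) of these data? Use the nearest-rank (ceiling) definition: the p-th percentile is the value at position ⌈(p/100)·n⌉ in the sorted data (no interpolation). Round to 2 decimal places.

45.00

Sorted: 23, 33, 45, 53, 60, 78, 96, 120.
n = 8.
P25: rank ⌈25/100·8⌉ = 2 → 33.
P75: rank ⌈75/100·8⌉ = 6 → 78.
Difference: 78 − 33 = 45.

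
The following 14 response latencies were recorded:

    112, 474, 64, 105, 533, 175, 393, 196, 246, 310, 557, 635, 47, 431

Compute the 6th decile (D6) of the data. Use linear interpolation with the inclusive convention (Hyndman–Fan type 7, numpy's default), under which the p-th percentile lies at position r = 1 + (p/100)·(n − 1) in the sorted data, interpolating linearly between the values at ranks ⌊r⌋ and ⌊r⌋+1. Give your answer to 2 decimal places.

376.40

Sorted: 47, 64, 105, 112, 175, 196, 246, 310, 393, 431, 474, 533, 557, 635.
n = 14.
r = 1 + (60/100)·(14 − 1) = 1 + 7.8 = 8.8.
Rank 8 is 310 and rank 9 is 393.
Interpolate: 310 + 0.8·(393 − 310) = 310 + 0.8·83 = 376.4.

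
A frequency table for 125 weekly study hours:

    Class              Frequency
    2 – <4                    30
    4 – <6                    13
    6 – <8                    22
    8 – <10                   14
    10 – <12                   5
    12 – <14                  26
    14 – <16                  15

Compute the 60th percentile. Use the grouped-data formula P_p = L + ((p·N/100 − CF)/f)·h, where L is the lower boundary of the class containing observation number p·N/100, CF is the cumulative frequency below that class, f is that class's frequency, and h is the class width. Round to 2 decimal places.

9.43

N = 125; target position k = 60/100 · 125 = 75.
Cumulative frequencies: 30, 43, 65, 79, 84, 110, 125.
Observation 75 falls in the class 8 – <10.
L = 8, CF = 65, f = 14, h = 2.
P60 = 8 + ((75 − 65)/14)·2 = 8 + 1.42857 = 9.42857.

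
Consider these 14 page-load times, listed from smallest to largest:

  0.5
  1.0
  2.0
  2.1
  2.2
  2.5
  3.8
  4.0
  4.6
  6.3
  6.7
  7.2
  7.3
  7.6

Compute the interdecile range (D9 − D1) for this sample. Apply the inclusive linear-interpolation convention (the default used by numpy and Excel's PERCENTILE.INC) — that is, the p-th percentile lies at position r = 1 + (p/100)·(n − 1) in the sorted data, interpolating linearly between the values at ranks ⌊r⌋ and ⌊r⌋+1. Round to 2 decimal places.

n = 14.
P10: r = 2.3; ranks 2–3 are 1.0, 2.0; interpolating gives 1.3.
P90: r = 12.7; ranks 12–13 are 7.2, 7.3; interpolating gives 7.27.
Difference: 7.27 − 1.3 = 5.97.

5.97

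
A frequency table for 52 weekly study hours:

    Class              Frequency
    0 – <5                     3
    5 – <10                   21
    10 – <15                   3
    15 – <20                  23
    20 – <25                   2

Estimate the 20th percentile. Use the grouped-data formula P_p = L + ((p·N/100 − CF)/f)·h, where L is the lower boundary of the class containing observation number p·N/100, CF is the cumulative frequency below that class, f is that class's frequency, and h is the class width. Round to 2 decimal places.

N = 52; target position k = 20/100 · 52 = 10.4.
Cumulative frequencies: 3, 24, 27, 50, 52.
Observation 10.4 falls in the class 5 – <10.
L = 5, CF = 3, f = 21, h = 5.
P20 = 5 + ((10.4 − 3)/21)·5 = 5 + 1.7619 = 6.7619.

6.76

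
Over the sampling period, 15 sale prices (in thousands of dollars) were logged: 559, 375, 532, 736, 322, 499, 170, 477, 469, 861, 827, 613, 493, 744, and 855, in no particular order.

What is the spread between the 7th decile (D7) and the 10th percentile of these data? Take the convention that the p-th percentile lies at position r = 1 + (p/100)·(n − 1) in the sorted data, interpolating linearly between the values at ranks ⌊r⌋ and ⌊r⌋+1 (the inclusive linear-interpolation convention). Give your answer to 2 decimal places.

Sorted: 170, 322, 375, 469, 477, 493, 499, 532, 559, 613, 736, 744, 827, 855, 861.
n = 15.
P10: r = 2.4; ranks 2–3 are 322, 375; interpolating gives 343.2.
P70: r = 10.8; ranks 10–11 are 613, 736; interpolating gives 711.4.
Difference: 711.4 − 343.2 = 368.2.

368.20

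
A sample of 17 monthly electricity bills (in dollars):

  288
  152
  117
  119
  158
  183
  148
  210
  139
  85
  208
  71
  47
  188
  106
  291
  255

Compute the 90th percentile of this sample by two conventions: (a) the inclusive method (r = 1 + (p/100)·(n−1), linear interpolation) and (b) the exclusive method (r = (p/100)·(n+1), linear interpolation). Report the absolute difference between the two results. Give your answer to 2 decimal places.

20.40

Sorted: 47, 71, 85, 106, 117, 119, 139, 148, 152, 158, 183, 188, 208, 210, 255, 288, 291.
n = 17.
(a) r = 15.4; between ranks 15 (255) and 16 (288): 268.2.
(b) r = 16.2; between ranks 16 (288) and 17 (291): 288.6.
|268.2 − 288.6| = 20.4.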